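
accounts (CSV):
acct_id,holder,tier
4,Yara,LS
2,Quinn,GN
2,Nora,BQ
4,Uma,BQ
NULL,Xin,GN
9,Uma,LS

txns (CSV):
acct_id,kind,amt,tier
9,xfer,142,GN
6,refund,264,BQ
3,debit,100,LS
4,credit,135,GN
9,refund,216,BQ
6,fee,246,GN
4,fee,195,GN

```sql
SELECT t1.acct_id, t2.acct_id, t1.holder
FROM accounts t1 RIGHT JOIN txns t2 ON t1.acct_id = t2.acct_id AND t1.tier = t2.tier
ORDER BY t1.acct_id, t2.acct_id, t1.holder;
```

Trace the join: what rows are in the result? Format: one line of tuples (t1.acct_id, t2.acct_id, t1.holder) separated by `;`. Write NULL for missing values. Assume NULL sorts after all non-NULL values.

(NULL, 3, NULL); (NULL, 4, NULL); (NULL, 4, NULL); (NULL, 6, NULL); (NULL, 6, NULL); (NULL, 9, NULL); (NULL, 9, NULL)

RIGHT JOIN keeps every row from `txns`; unmatched rows get NULL for `accounts`'s columns.
Matching on t1.acct_id = t2.acct_id AND t1.tier = t2.tier. A NULL in a compared column never satisfies the condition.
Matched pairs: 0; unmatched t2 rows kept: 7.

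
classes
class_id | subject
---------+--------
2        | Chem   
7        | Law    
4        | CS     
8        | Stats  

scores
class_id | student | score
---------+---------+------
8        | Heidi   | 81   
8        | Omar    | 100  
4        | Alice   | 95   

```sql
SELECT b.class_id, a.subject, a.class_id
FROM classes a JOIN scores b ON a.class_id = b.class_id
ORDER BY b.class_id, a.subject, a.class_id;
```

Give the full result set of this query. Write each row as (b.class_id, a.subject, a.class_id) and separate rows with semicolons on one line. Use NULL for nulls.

(4, CS, 4); (8, Stats, 8); (8, Stats, 8)

INNER JOIN keeps only pairs where the ON condition holds.
Matching on a.class_id = b.class_id.
- a (class_id=2) has no partner → excluded.
- a (class_id=7) has no partner → excluded.
- a (class_id=4) pairs with 1 row(s) of b.
- a (class_id=8) pairs with 2 row(s) of b.
After projecting and ordering:
b.class_id | a.subject | a.class_id
4 | CS | 4
8 | Stats | 8
8 | Stats | 8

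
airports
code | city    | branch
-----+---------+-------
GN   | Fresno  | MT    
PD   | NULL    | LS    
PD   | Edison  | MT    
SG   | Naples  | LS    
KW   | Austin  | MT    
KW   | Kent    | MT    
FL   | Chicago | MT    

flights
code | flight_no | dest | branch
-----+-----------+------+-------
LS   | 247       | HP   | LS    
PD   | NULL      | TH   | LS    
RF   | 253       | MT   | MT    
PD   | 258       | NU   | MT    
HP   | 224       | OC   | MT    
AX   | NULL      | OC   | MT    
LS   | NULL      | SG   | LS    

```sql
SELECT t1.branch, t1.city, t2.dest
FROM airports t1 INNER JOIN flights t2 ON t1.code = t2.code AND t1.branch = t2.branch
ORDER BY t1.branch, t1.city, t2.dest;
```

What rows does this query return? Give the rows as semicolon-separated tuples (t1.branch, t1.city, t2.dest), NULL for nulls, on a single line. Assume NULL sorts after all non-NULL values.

(LS, NULL, TH); (MT, Edison, NU)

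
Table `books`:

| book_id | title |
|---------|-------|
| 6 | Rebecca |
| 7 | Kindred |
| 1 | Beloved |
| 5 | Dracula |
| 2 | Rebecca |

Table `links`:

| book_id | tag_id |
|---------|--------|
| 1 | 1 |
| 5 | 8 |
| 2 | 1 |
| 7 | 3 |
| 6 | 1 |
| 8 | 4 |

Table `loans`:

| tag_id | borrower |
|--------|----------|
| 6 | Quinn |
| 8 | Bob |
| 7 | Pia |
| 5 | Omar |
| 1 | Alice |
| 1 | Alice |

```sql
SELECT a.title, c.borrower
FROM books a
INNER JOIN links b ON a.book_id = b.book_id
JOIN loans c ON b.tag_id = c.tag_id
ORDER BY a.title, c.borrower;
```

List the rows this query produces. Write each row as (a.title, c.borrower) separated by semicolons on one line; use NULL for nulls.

(Beloved, Alice); (Beloved, Alice); (Dracula, Bob); (Rebecca, Alice); (Rebecca, Alice); (Rebecca, Alice); (Rebecca, Alice)

Step 1 — a INNER JOIN b on book_id → 5 row(s).
Then INNER JOIN `loans c` on tag_id: keep only rows whose b.tag_id appears in c.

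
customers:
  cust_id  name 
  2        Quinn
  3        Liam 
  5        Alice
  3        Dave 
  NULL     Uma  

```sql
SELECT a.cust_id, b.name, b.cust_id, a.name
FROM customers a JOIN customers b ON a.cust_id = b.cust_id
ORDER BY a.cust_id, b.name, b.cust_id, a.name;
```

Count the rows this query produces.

6

INNER JOIN keeps only pairs where the ON condition holds.
Matching on a.cust_id = b.cust_id. A NULL in a compared column never satisfies the condition.
- a[0] cust_id=2 → 1 match(es) in b → 1 row(s).
- a[1] cust_id=3 → 2 match(es) in b → 2 row(s).
- a[2] cust_id=5 → 1 match(es) in b → 1 row(s).
- a[3] cust_id=3 → 2 match(es) in b → 2 row(s).
- a[4] cust_id=NULL → no match; dropped.
Total: 6 rows.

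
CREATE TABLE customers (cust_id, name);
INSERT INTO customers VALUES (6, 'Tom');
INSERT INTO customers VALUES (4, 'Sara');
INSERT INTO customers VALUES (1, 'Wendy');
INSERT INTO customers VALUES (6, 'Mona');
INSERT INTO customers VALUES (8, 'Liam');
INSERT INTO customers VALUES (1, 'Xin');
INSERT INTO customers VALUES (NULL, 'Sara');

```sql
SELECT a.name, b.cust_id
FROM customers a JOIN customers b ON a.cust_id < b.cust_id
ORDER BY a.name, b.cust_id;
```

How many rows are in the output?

13

INNER JOIN keeps only pairs where the ON condition holds.
Matching on a.cust_id < b.cust_id. A NULL in a compared column never satisfies the condition.
Matched pairs: 13.
Total: 13 rows.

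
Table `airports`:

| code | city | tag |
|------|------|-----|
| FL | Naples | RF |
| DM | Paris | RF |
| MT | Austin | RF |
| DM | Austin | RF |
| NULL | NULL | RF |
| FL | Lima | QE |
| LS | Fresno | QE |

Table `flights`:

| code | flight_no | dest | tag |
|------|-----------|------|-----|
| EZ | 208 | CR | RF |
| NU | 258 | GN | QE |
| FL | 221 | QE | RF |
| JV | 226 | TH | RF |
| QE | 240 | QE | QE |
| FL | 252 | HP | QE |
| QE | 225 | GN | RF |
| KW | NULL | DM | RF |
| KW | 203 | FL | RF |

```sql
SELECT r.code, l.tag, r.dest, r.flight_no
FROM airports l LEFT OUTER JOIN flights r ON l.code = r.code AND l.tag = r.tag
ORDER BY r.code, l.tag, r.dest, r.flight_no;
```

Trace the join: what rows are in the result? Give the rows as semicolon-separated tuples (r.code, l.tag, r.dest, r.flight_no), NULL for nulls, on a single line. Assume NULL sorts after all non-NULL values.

LEFT JOIN keeps every row from `airports`; unmatched rows get NULL for `flights`'s columns.
Matching on l.code = r.code AND l.tag = r.tag. A NULL in a compared column never satisfies the condition.
- l[0] code=FL, tag=RF → 1 match(es) in r → 1 row(s).
- l[1] code=DM, tag=RF → no match; kept with NULLs on the r side.
- l[2] code=MT, tag=RF → no match; kept with NULLs on the r side.
- l[3] code=DM, tag=RF → no match; kept with NULLs on the r side.
- l[4] code=NULL, tag=RF → no match; kept with NULLs on the r side.
- l[5] code=FL, tag=QE → 1 match(es) in r → 1 row(s).
- l[6] code=LS, tag=QE → no match; kept with NULLs on the r side.
After projecting and ordering:
r.code | l.tag | r.dest | r.flight_no
FL | QE | HP | 252
FL | RF | QE | 221
NULL | QE | NULL | NULL
NULL | RF | NULL | NULL
NULL | RF | NULL | NULL
NULL | RF | NULL | NULL
NULL | RF | NULL | NULL

(FL, QE, HP, 252); (FL, RF, QE, 221); (NULL, QE, NULL, NULL); (NULL, RF, NULL, NULL); (NULL, RF, NULL, NULL); (NULL, RF, NULL, NULL); (NULL, RF, NULL, NULL)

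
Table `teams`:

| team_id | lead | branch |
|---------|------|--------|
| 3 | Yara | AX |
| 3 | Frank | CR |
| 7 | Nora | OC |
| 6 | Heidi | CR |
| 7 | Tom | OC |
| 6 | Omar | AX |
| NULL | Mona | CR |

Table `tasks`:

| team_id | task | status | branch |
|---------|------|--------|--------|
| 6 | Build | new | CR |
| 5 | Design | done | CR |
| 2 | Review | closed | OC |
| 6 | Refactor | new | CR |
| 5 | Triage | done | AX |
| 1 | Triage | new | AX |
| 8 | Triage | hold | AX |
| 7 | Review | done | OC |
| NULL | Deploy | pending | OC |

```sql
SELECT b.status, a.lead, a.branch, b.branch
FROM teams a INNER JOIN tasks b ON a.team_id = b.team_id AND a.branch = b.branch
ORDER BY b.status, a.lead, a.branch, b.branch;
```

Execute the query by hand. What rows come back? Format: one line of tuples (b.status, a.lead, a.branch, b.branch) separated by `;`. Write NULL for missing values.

(done, Nora, OC, OC); (done, Tom, OC, OC); (new, Heidi, CR, CR); (new, Heidi, CR, CR)

INNER JOIN keeps only pairs where the ON condition holds.
Matching on a.team_id = b.team_id AND a.branch = b.branch. A NULL in a compared column never satisfies the condition.
- a[0] team_id=3, branch=AX → no match; dropped.
- a[1] team_id=3, branch=CR → no match; dropped.
- a[2] team_id=7, branch=OC → 1 match(es) in b → 1 row(s).
- a[3] team_id=6, branch=CR → 2 match(es) in b → 2 row(s).
- a[4] team_id=7, branch=OC → 1 match(es) in b → 1 row(s).
- a[5] team_id=6, branch=AX → no match; dropped.
- a[6] team_id=NULL, branch=CR → no match; dropped.
After projecting and ordering:
b.status | a.lead | a.branch | b.branch
done | Nora | OC | OC
done | Tom | OC | OC
new | Heidi | CR | CR
new | Heidi | CR | CR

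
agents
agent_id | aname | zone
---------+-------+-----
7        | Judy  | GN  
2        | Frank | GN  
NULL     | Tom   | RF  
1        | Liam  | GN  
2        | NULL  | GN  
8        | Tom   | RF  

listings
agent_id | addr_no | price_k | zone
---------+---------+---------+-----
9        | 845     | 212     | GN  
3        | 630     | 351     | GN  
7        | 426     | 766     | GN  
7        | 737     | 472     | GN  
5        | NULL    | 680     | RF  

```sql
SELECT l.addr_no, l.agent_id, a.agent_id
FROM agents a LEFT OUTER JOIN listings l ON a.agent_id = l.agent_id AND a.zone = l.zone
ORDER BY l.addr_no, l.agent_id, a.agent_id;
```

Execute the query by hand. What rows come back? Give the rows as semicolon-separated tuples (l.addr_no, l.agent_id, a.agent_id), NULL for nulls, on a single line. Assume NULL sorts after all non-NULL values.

(426, 7, 7); (737, 7, 7); (NULL, NULL, 1); (NULL, NULL, 2); (NULL, NULL, 2); (NULL, NULL, 8); (NULL, NULL, NULL)

LEFT JOIN keeps every row from `agents`; unmatched rows get NULL for `listings`'s columns.
Matching on a.agent_id = l.agent_id AND a.zone = l.zone. A NULL in a compared column never satisfies the condition.
- a (agent_id=7, zone=GN) pairs with 2 row(s) of l.
- a (agent_id=2, zone=GN) has no partner → padded with NULL.
- a (agent_id=NULL, zone=RF) has no partner → padded with NULL.
- a (agent_id=1, zone=GN) has no partner → padded with NULL.
- a (agent_id=2, zone=GN) has no partner → padded with NULL.
- a (agent_id=8, zone=RF) has no partner → padded with NULL.
After projecting and ordering:
l.addr_no | l.agent_id | a.agent_id
426 | 7 | 7
737 | 7 | 7
NULL | NULL | 1
NULL | NULL | 2
NULL | NULL | 2
NULL | NULL | 8
NULL | NULL | NULL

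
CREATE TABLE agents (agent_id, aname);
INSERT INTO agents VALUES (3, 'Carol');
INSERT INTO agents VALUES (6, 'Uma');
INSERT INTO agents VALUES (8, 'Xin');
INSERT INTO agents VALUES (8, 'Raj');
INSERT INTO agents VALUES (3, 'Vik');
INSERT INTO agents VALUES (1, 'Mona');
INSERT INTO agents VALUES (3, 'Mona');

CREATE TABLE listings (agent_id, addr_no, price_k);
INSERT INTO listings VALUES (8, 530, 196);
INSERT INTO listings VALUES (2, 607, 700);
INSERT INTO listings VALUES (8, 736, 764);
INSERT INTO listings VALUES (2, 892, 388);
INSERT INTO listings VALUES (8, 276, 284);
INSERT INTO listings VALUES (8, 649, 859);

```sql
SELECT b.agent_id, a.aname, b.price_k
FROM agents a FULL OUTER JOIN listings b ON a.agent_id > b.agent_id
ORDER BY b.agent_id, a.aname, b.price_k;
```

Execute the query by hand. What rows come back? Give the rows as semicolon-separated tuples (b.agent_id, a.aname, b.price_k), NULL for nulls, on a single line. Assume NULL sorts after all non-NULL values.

FULL OUTER JOIN keeps every row from both sides; unmatched rows get NULL for the other side's columns.
Matching on a.agent_id > b.agent_id.
- a[0] agent_id=3 → 2 match(es) in b → 2 row(s).
- a[1] agent_id=6 → 2 match(es) in b → 2 row(s).
- a[2] agent_id=8 → 2 match(es) in b → 2 row(s).
- a[3] agent_id=8 → 2 match(es) in b → 2 row(s).
- a[4] agent_id=3 → 2 match(es) in b → 2 row(s).
- a[5] agent_id=1 → no match; kept with NULLs on the b side.
- a[6] agent_id=3 → 2 match(es) in b → 2 row(s).
- 4 b row(s) had no a match → kept, a columns NULL.

(2, Carol, 388); (2, Carol, 700); (2, Mona, 388); (2, Mona, 700); (2, Raj, 388); (2, Raj, 700); (2, Uma, 388); (2, Uma, 700); (2, Vik, 388); (2, Vik, 700); (2, Xin, 388); (2, Xin, 700); (8, NULL, 196); (8, NULL, 284); (8, NULL, 764); (8, NULL, 859); (NULL, Mona, NULL)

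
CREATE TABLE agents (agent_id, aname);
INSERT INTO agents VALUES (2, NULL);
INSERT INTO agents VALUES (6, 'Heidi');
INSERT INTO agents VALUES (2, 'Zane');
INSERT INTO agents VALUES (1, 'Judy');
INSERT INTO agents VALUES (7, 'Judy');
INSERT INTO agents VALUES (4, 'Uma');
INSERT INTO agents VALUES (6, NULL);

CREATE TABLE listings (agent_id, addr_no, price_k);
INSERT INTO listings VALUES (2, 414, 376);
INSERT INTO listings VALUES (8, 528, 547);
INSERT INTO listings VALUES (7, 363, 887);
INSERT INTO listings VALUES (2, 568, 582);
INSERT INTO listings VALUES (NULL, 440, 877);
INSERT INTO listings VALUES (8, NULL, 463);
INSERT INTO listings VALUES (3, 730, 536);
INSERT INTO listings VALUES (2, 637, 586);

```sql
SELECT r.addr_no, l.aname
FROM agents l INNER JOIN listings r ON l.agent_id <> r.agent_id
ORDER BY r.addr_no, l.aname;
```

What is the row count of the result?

INNER JOIN keeps only pairs where the ON condition holds.
Matching on l.agent_id <> r.agent_id. A NULL in a compared column never satisfies the condition.
- agent_id=2: 4 matching r row(s), so 4 row(s) emitted.
- agent_id=6: 7 matching r row(s), so 7 row(s) emitted.
- agent_id=2: 4 matching r row(s), so 4 row(s) emitted.
- agent_id=1: 7 matching r row(s), so 7 row(s) emitted.
- agent_id=7: 6 matching r row(s), so 6 row(s) emitted.
- agent_id=4: 7 matching r row(s), so 7 row(s) emitted.
- agent_id=6: 7 matching r row(s), so 7 row(s) emitted.
Total: 42 rows.

42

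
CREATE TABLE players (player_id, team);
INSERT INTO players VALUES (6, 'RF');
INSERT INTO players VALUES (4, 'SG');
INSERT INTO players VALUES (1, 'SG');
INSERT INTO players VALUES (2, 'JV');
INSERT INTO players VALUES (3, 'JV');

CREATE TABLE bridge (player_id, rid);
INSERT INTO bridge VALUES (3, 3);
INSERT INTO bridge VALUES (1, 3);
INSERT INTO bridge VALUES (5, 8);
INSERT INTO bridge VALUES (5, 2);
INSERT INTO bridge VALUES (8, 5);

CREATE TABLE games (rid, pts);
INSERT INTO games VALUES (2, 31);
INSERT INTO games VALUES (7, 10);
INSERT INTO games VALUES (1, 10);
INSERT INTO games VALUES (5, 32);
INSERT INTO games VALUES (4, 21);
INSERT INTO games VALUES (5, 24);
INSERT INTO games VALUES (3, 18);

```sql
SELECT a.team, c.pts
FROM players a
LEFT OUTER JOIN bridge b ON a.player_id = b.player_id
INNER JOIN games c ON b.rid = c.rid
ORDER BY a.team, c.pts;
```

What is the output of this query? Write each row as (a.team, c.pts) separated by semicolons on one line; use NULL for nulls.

Evaluate left to right. First `players a LEFT JOIN bridge b` on player_id: 5 row(s).
Then INNER JOIN `games c` on rid: keep only rows whose b.rid appears in c.

(JV, 18); (SG, 18)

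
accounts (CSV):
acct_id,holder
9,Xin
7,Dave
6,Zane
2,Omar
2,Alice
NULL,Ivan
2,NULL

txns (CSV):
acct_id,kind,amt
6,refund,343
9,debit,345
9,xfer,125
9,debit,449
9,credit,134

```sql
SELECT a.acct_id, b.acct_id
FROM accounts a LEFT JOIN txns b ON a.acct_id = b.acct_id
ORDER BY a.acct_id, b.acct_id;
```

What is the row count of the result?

LEFT JOIN keeps every row from `accounts`; unmatched rows get NULL for `txns`'s columns.
Matching on a.acct_id = b.acct_id. A NULL in a compared column never satisfies the condition.
- a (acct_id=9) pairs with 4 row(s) of b.
- a (acct_id=7) has no partner → padded with NULL.
- a (acct_id=6) pairs with 1 row(s) of b.
- a (acct_id=2) has no partner → padded with NULL.
- a (acct_id=2) has no partner → padded with NULL.
- a (acct_id=NULL) has no partner → padded with NULL.
- a (acct_id=2) has no partner → padded with NULL.
Total: 5 matched + 5 padded = 10 rows.

10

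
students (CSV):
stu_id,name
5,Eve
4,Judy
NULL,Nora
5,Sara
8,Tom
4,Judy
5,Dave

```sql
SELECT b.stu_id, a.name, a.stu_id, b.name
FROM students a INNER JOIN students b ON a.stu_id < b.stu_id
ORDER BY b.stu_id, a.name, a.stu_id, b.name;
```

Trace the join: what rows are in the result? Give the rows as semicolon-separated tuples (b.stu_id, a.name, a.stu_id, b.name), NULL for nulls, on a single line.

(5, Judy, 4, Dave); (5, Judy, 4, Dave); (5, Judy, 4, Eve); (5, Judy, 4, Eve); (5, Judy, 4, Sara); (5, Judy, 4, Sara); (8, Dave, 5, Tom); (8, Eve, 5, Tom); (8, Judy, 4, Tom); (8, Judy, 4, Tom); (8, Sara, 5, Tom)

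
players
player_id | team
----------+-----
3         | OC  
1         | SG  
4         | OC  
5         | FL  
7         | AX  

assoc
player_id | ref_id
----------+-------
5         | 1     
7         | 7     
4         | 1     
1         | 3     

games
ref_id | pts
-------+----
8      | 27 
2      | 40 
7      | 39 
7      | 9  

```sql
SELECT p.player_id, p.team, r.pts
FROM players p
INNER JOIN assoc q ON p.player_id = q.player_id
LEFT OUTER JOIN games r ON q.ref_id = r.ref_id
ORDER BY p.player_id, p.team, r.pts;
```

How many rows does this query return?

5

Joins associate left-to-right: players INNER JOIN assoc on player_id gives 4 intermediate row(s).
Then LEFT JOIN `games r` on ref_id: each of those 4 rows is kept; rows whose q.ref_id has no match in r get NULL for r's columns.
Result: 5 row(s).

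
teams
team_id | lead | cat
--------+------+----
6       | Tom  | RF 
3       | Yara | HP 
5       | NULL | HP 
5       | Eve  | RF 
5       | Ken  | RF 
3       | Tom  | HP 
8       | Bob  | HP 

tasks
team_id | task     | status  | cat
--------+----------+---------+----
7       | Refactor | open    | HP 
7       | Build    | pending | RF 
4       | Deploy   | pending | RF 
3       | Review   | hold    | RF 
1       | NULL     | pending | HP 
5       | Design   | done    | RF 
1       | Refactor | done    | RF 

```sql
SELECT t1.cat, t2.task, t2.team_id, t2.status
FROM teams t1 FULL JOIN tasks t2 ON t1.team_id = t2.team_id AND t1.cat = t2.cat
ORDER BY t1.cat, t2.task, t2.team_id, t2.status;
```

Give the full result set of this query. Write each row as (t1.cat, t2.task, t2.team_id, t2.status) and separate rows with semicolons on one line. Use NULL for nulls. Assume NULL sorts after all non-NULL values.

FULL OUTER JOIN keeps every row from both sides; unmatched rows get NULL for the other side's columns.
Matching on t1.team_id = t2.team_id AND t1.cat = t2.cat.
Matched pairs: 2; unmatched t1 rows kept: 5; unmatched t2 rows kept: 6.

(HP, NULL, NULL, NULL); (HP, NULL, NULL, NULL); (HP, NULL, NULL, NULL); (HP, NULL, NULL, NULL); (RF, Design, 5, done); (RF, Design, 5, done); (RF, NULL, NULL, NULL); (NULL, Build, 7, pending); (NULL, Deploy, 4, pending); (NULL, Refactor, 1, done); (NULL, Refactor, 7, open); (NULL, Review, 3, hold); (NULL, NULL, 1, pending)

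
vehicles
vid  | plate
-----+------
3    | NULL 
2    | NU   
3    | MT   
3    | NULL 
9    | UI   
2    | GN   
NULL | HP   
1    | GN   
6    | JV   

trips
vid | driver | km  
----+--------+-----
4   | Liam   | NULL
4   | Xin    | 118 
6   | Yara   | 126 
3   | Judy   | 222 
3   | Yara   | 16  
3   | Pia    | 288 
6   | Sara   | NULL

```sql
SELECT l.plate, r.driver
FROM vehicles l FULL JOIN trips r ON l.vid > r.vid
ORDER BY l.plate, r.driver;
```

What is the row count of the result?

19

FULL OUTER JOIN keeps every row from both sides; unmatched rows get NULL for the other side's columns.
Matching on l.vid > r.vid. A NULL in a compared column never satisfies the condition.
- l (vid=3) has no partner → padded with NULL.
- l (vid=2) has no partner → padded with NULL.
- l (vid=3) has no partner → padded with NULL.
- l (vid=3) has no partner → padded with NULL.
- l (vid=9) pairs with 7 row(s) of r.
- l (vid=2) has no partner → padded with NULL.
- l (vid=NULL) has no partner → padded with NULL.
- l (vid=1) has no partner → padded with NULL.
- l (vid=6) pairs with 5 row(s) of r.
Total: 12 matched + 7 padded = 19 rows.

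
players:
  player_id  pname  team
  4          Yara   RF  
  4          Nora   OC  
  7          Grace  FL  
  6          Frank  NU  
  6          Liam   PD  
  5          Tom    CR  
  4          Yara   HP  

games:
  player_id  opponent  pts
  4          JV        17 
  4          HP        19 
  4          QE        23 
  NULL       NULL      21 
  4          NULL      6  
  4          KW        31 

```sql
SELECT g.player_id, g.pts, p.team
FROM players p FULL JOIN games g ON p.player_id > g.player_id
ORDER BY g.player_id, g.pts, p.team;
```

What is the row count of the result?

FULL OUTER JOIN keeps every row from both sides; unmatched rows get NULL for the other side's columns.
Matching on p.player_id > g.player_id. A NULL in a compared column never satisfies the condition.
- p[0] player_id=4 → no match; kept with NULLs on the g side.
- p[1] player_id=4 → no match; kept with NULLs on the g side.
- p[2] player_id=7 → 5 match(es) in g → 5 row(s).
- p[3] player_id=6 → 5 match(es) in g → 5 row(s).
- p[4] player_id=6 → 5 match(es) in g → 5 row(s).
- p[5] player_id=5 → 5 match(es) in g → 5 row(s).
- p[6] player_id=4 → no match; kept with NULLs on the g side.
- plus 1 unmatched g row(s), each kept with NULL p columns.
Total: 20 matched + 4 padded = 24 rows.

24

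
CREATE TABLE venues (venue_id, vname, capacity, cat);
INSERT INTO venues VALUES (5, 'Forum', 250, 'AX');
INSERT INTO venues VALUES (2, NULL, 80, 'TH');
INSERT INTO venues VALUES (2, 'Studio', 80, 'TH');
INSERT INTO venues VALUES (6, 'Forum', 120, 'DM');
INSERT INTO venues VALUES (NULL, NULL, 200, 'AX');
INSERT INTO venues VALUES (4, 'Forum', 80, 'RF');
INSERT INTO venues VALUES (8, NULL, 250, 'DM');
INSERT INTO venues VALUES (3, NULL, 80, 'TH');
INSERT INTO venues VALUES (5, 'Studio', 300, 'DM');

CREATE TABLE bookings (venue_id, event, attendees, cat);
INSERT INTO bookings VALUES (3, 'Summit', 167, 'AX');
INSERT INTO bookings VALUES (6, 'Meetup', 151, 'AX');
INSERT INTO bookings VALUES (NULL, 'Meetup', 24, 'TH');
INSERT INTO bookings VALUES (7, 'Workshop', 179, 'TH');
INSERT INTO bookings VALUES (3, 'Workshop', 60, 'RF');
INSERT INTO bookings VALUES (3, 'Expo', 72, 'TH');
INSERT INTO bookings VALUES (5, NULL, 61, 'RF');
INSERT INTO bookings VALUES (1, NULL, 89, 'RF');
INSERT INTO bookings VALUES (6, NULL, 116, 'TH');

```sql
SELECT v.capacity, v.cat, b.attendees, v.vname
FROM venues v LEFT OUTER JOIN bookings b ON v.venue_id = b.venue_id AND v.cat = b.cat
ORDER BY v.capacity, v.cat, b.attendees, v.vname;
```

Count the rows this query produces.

LEFT JOIN keeps every row from `venues`; unmatched rows get NULL for `bookings`'s columns.
Matching on v.venue_id = b.venue_id AND v.cat = b.cat. A NULL in a compared column never satisfies the condition.
- venue_id=5, cat=AX: no b row matches, row kept with b columns NULL.
- venue_id=2, cat=TH: no b row matches, row kept with b columns NULL.
- venue_id=2, cat=TH: no b row matches, row kept with b columns NULL.
- venue_id=6, cat=DM: no b row matches, row kept with b columns NULL.
- venue_id=NULL, cat=AX: no b row matches, row kept with b columns NULL.
- venue_id=4, cat=RF: no b row matches, row kept with b columns NULL.
- venue_id=8, cat=DM: no b row matches, row kept with b columns NULL.
- venue_id=3, cat=TH: 1 matching b row(s), so 1 row(s) emitted.
- venue_id=5, cat=DM: no b row matches, row kept with b columns NULL.
Total: 1 matched + 8 padded = 9 rows.

9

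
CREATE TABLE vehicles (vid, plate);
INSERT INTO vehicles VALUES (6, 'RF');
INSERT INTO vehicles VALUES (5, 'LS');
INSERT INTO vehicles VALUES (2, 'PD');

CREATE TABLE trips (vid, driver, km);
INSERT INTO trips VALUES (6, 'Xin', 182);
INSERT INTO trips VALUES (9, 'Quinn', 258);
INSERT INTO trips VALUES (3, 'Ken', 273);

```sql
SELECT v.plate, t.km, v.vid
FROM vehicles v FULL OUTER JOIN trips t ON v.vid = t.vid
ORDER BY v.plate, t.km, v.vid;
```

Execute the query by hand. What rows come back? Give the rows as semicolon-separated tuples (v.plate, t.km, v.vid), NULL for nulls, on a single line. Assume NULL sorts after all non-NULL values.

(LS, NULL, 5); (PD, NULL, 2); (RF, 182, 6); (NULL, 258, NULL); (NULL, 273, NULL)

FULL OUTER JOIN keeps every row from both sides; unmatched rows get NULL for the other side's columns.
Matching on v.vid = t.vid.
- v (vid=6) pairs with 1 row(s) of t.
- v (vid=5) has no partner → padded with NULL.
- v (vid=2) has no partner → padded with NULL.
- 2 row(s) from t found no v partner → padded with NULL.
After projecting and ordering:
v.plate | t.km | v.vid
LS | NULL | 5
PD | NULL | 2
RF | 182 | 6
NULL | 258 | NULL
NULL | 273 | NULL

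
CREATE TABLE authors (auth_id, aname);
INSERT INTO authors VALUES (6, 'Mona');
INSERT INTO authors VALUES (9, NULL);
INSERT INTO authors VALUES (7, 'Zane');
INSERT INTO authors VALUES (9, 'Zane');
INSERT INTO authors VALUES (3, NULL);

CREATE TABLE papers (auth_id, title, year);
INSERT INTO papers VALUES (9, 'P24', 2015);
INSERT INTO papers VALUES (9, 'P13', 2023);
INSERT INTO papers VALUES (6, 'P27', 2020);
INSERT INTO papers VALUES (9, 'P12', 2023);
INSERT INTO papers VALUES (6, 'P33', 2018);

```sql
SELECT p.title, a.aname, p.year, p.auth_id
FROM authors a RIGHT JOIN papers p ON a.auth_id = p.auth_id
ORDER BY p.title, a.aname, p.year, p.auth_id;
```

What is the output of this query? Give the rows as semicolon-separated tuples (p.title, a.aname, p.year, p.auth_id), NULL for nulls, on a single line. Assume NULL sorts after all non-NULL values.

(P12, Zane, 2023, 9); (P12, NULL, 2023, 9); (P13, Zane, 2023, 9); (P13, NULL, 2023, 9); (P24, Zane, 2015, 9); (P24, NULL, 2015, 9); (P27, Mona, 2020, 6); (P33, Mona, 2018, 6)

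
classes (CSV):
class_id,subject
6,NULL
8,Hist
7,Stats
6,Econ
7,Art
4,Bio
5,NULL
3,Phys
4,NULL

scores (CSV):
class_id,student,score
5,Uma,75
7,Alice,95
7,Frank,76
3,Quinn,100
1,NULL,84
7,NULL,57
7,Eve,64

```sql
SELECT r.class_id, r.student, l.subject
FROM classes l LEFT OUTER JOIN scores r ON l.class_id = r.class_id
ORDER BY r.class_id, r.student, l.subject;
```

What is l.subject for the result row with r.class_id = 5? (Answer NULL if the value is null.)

NULL

LEFT JOIN keeps every row from `classes`; unmatched rows get NULL for `scores`'s columns.
Matching on l.class_id = r.class_id.
- class_id=6: no r row matches, row kept with r columns NULL.
- class_id=8: no r row matches, row kept with r columns NULL.
- class_id=7: 4 matching r row(s), so 4 row(s) emitted.
- class_id=6: no r row matches, row kept with r columns NULL.
- class_id=7: 4 matching r row(s), so 4 row(s) emitted.
- class_id=4: no r row matches, row kept with r columns NULL.
- class_id=5: 1 matching r row(s), so 1 row(s) emitted.
- class_id=3: 1 matching r row(s), so 1 row(s) emitted.
- class_id=4: no r row matches, row kept with r columns NULL.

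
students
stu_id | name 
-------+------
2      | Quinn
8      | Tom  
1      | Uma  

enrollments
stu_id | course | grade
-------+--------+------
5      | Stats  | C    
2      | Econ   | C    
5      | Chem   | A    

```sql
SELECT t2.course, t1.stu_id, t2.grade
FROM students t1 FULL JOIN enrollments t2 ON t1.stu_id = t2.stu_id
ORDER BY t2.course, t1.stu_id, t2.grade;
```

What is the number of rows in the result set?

FULL OUTER JOIN keeps every row from both sides; unmatched rows get NULL for the other side's columns.
Matching on t1.stu_id = t2.stu_id.
- stu_id=2: 1 matching t2 row(s), so 1 row(s) emitted.
- stu_id=8: no t2 row matches, row kept with t2 columns NULL.
- stu_id=1: no t2 row matches, row kept with t2 columns NULL.
- 2 row(s) from t2 found no t1 partner → padded with NULL.
Total: 1 matched + 4 padded = 5 rows.

5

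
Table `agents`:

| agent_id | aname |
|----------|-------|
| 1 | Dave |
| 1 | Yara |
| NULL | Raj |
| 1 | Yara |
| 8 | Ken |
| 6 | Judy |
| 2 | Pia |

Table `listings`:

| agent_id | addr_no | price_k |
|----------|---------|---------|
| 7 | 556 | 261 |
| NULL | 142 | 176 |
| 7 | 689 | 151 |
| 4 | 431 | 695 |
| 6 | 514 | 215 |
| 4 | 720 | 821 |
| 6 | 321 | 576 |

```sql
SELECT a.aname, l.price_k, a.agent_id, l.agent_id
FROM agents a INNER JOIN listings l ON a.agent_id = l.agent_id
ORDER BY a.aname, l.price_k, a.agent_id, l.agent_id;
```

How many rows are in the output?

INNER JOIN keeps only pairs where the ON condition holds.
Matching on a.agent_id = l.agent_id. A NULL in a compared column never satisfies the condition.
- a (agent_id=1) has no partner → excluded.
- a (agent_id=1) has no partner → excluded.
- a (agent_id=NULL) has no partner → excluded.
- a (agent_id=1) has no partner → excluded.
- a (agent_id=8) has no partner → excluded.
- a (agent_id=6) pairs with 2 row(s) of l.
- a (agent_id=2) has no partner → excluded.
Total: 2 rows.

2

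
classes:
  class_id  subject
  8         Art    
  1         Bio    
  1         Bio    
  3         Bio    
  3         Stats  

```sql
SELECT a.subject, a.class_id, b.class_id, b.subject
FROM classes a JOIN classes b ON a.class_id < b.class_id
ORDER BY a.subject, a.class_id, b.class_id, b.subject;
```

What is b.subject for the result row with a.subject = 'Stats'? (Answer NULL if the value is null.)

Art

INNER JOIN keeps only pairs where the ON condition holds.
Matching on a.class_id < b.class_id.
- a row (class_id=8): no match → dropped.
- a row (class_id=1): matches 3 b row(s) → 3 output row(s).
- a row (class_id=1): matches 3 b row(s) → 3 output row(s).
- a row (class_id=3): matches 1 b row(s) → 1 output row(s).
- a row (class_id=3): matches 1 b row(s) → 1 output row(s).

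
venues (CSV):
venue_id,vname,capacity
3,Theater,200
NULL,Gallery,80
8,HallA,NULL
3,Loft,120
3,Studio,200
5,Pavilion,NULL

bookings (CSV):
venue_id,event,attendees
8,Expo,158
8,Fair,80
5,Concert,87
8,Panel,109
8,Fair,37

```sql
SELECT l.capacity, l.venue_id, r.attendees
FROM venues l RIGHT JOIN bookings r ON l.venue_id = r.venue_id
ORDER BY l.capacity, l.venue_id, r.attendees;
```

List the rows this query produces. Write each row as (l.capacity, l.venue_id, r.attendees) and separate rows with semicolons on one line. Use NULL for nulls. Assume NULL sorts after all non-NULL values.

RIGHT JOIN keeps every row from `bookings`; unmatched rows get NULL for `venues`'s columns.
Matching on l.venue_id = r.venue_id. A NULL in a compared column never satisfies the condition.
- venue_id=3: no matching r row.
- venue_id=NULL: no matching r row.
- venue_id=8: 4 matching r row(s), so 4 row(s) emitted.
- venue_id=3: no matching r row.
- venue_id=3: no matching r row.
- venue_id=5: 1 matching r row(s), so 1 row(s) emitted.
- every r row matched at least one l row.
After projecting and ordering:
l.capacity | l.venue_id | r.attendees
NULL | 5 | 87
NULL | 8 | 37
NULL | 8 | 80
NULL | 8 | 109
NULL | 8 | 158

(NULL, 5, 87); (NULL, 8, 37); (NULL, 8, 80); (NULL, 8, 109); (NULL, 8, 158)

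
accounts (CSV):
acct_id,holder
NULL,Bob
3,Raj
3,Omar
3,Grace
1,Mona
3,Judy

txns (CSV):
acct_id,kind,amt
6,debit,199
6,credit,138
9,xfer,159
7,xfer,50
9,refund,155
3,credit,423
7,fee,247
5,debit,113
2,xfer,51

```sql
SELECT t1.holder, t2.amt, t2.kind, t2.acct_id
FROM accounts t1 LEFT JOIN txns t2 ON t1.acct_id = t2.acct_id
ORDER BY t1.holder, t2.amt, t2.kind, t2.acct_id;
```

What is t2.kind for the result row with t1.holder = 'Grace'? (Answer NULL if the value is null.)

credit

LEFT JOIN keeps every row from `accounts`; unmatched rows get NULL for `txns`'s columns.
Matching on t1.acct_id = t2.acct_id. A NULL in a compared column never satisfies the condition.
- t1 row (acct_id=NULL): no match → kept, t2 columns NULL.
- t1 row (acct_id=3): matches 1 t2 row(s) → 1 output row(s).
- t1 row (acct_id=3): matches 1 t2 row(s) → 1 output row(s).
- t1 row (acct_id=3): matches 1 t2 row(s) → 1 output row(s).
- t1 row (acct_id=1): no match → kept, t2 columns NULL.
- t1 row (acct_id=3): matches 1 t2 row(s) → 1 output row(s).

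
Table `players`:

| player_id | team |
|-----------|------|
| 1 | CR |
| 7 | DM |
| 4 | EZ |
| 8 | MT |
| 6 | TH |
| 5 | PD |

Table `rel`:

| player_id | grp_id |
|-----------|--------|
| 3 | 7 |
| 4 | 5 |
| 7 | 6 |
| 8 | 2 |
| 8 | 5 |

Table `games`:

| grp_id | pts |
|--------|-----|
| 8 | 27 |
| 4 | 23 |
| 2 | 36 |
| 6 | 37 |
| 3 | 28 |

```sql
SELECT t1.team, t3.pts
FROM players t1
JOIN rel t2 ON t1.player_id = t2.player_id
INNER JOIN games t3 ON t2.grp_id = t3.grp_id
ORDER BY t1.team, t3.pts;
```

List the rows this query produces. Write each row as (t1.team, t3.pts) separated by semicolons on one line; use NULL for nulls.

(DM, 37); (MT, 36)

Joins associate left-to-right: players INNER JOIN rel on player_id gives 4 intermediate row(s).
Then INNER JOIN `games t3` on grp_id: keep only rows whose t2.grp_id appears in t3.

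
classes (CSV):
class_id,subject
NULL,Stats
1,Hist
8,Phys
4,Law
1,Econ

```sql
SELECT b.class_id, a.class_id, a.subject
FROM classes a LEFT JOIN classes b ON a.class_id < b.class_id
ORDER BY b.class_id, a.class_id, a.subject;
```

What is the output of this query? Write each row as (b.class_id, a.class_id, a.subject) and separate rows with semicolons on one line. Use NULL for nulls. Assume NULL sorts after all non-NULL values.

LEFT JOIN keeps every row from `classes a`; unmatched rows get NULL for `classes b`'s columns.
Matching on a.class_id < b.class_id. A NULL in a compared column never satisfies the condition.
- class_id=NULL: no b row matches, row kept with b columns NULL.
- class_id=1: 2 matching b row(s), so 2 row(s) emitted.
- class_id=8: no b row matches, row kept with b columns NULL.
- class_id=4: 1 matching b row(s), so 1 row(s) emitted.
- class_id=1: 2 matching b row(s), so 2 row(s) emitted.
After projecting and ordering:
b.class_id | a.class_id | a.subject
4 | 1 | Econ
4 | 1 | Hist
8 | 1 | Econ
8 | 1 | Hist
8 | 4 | Law
NULL | 8 | Phys
NULL | NULL | Stats

(4, 1, Econ); (4, 1, Hist); (8, 1, Econ); (8, 1, Hist); (8, 4, Law); (NULL, 8, Phys); (NULL, NULL, Stats)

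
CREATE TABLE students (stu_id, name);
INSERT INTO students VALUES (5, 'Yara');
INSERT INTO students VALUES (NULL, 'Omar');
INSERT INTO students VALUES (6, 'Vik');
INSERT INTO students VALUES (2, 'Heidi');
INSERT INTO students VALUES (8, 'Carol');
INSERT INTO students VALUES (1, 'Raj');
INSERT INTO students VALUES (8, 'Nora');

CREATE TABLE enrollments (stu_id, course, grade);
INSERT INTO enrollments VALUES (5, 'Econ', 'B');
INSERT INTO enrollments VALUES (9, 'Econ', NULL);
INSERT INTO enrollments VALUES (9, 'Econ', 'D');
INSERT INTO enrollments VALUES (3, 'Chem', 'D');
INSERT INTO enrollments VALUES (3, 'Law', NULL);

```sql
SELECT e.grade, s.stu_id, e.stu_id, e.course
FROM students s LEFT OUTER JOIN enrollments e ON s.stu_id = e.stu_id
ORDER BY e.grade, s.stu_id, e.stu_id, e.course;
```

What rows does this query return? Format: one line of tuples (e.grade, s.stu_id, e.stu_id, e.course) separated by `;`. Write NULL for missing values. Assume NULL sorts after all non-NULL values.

LEFT JOIN keeps every row from `students`; unmatched rows get NULL for `enrollments`'s columns.
Matching on s.stu_id = e.stu_id. A NULL in a compared column never satisfies the condition.
Matched pairs: 1; unmatched s rows kept: 6.

(B, 5, 5, Econ); (NULL, 1, NULL, NULL); (NULL, 2, NULL, NULL); (NULL, 6, NULL, NULL); (NULL, 8, NULL, NULL); (NULL, 8, NULL, NULL); (NULL, NULL, NULL, NULL)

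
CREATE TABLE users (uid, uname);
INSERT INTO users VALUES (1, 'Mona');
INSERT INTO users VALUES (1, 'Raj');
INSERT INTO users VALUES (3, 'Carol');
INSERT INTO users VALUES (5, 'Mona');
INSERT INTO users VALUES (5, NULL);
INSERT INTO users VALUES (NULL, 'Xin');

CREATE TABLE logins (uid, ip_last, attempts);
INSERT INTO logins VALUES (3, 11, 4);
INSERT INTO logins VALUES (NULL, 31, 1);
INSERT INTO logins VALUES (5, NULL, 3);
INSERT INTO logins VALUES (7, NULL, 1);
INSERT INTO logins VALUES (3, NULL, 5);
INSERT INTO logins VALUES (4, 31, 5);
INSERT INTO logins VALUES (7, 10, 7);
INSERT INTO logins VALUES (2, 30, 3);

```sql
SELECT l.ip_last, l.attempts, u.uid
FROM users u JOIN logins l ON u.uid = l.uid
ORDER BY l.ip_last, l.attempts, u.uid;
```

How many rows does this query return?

4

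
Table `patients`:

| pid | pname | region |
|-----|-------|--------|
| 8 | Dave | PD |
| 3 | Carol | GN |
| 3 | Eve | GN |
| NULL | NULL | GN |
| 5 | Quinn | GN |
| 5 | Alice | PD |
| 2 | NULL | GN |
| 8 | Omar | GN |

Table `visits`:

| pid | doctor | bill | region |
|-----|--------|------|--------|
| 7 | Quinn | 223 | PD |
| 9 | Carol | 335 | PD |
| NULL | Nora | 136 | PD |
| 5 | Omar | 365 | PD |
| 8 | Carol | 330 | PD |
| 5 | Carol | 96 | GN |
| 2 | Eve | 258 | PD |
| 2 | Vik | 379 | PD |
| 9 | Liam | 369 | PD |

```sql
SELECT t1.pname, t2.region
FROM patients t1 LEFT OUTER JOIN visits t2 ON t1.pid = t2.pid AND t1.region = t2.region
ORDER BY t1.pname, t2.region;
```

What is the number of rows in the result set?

LEFT JOIN keeps every row from `patients`; unmatched rows get NULL for `visits`'s columns.
Matching on t1.pid = t2.pid AND t1.region = t2.region. A NULL in a compared column never satisfies the condition.
- t1 (pid=8, region=PD) pairs with 1 row(s) of t2.
- t1 (pid=3, region=GN) has no partner → padded with NULL.
- t1 (pid=3, region=GN) has no partner → padded with NULL.
- t1 (pid=NULL, region=GN) has no partner → padded with NULL.
- t1 (pid=5, region=GN) pairs with 1 row(s) of t2.
- t1 (pid=5, region=PD) pairs with 1 row(s) of t2.
- t1 (pid=2, region=GN) has no partner → padded with NULL.
- t1 (pid=8, region=GN) has no partner → padded with NULL.
Total: 3 matched + 5 padded = 8 rows.

8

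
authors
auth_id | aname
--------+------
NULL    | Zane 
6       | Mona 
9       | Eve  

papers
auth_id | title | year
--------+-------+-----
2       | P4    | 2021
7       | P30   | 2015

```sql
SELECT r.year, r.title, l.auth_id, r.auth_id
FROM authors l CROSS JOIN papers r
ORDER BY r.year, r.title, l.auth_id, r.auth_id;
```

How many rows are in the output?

6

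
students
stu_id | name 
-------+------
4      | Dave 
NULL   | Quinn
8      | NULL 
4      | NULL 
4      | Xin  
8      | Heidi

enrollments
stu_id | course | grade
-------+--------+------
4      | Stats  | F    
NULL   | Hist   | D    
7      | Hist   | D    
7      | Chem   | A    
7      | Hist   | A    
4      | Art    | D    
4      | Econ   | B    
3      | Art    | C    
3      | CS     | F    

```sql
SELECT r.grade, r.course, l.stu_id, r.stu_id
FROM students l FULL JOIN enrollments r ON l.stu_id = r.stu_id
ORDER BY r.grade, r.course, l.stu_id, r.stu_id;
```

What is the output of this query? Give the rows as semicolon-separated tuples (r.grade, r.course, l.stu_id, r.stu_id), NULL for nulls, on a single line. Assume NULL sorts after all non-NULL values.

(A, Chem, NULL, 7); (A, Hist, NULL, 7); (B, Econ, 4, 4); (B, Econ, 4, 4); (B, Econ, 4, 4); (C, Art, NULL, 3); (D, Art, 4, 4); (D, Art, 4, 4); (D, Art, 4, 4); (D, Hist, NULL, 7); (D, Hist, NULL, NULL); (F, CS, NULL, 3); (F, Stats, 4, 4); (F, Stats, 4, 4); (F, Stats, 4, 4); (NULL, NULL, 8, NULL); (NULL, NULL, 8, NULL); (NULL, NULL, NULL, NULL)

FULL OUTER JOIN keeps every row from both sides; unmatched rows get NULL for the other side's columns.
Matching on l.stu_id = r.stu_id. A NULL in a compared column never satisfies the condition.
- stu_id=4: 3 matching r row(s), so 3 row(s) emitted.
- stu_id=NULL: no r row matches, row kept with r columns NULL.
- stu_id=8: no r row matches, row kept with r columns NULL.
- stu_id=4: 3 matching r row(s), so 3 row(s) emitted.
- stu_id=4: 3 matching r row(s), so 3 row(s) emitted.
- stu_id=8: no r row matches, row kept with r columns NULL.
- 6 row(s) from r found no l partner → padded with NULL.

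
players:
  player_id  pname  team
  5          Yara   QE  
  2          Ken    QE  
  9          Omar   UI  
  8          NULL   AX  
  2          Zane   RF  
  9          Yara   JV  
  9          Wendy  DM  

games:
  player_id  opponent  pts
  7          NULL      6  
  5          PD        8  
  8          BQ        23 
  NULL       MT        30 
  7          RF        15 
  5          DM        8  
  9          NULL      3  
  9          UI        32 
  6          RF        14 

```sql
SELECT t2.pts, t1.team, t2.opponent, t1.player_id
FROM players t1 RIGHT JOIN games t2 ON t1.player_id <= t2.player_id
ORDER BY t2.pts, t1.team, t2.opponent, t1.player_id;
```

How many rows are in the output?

34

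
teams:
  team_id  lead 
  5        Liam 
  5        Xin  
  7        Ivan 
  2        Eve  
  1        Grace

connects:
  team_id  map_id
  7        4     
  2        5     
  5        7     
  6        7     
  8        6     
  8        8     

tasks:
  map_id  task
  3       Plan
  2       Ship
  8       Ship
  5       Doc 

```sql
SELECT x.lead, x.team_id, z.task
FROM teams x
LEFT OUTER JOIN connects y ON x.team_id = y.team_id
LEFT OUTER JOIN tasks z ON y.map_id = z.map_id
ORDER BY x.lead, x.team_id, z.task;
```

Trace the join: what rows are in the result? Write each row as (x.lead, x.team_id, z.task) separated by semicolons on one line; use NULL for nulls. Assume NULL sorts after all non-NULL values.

Step 1 — x LEFT JOIN y on team_id → 5 row(s).
Then LEFT JOIN `tasks z` on map_id: each of those 5 rows is kept; rows whose y.map_id has no match in z get NULL for z's columns.

(Eve, 2, Doc); (Grace, 1, NULL); (Ivan, 7, NULL); (Liam, 5, NULL); (Xin, 5, NULL)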